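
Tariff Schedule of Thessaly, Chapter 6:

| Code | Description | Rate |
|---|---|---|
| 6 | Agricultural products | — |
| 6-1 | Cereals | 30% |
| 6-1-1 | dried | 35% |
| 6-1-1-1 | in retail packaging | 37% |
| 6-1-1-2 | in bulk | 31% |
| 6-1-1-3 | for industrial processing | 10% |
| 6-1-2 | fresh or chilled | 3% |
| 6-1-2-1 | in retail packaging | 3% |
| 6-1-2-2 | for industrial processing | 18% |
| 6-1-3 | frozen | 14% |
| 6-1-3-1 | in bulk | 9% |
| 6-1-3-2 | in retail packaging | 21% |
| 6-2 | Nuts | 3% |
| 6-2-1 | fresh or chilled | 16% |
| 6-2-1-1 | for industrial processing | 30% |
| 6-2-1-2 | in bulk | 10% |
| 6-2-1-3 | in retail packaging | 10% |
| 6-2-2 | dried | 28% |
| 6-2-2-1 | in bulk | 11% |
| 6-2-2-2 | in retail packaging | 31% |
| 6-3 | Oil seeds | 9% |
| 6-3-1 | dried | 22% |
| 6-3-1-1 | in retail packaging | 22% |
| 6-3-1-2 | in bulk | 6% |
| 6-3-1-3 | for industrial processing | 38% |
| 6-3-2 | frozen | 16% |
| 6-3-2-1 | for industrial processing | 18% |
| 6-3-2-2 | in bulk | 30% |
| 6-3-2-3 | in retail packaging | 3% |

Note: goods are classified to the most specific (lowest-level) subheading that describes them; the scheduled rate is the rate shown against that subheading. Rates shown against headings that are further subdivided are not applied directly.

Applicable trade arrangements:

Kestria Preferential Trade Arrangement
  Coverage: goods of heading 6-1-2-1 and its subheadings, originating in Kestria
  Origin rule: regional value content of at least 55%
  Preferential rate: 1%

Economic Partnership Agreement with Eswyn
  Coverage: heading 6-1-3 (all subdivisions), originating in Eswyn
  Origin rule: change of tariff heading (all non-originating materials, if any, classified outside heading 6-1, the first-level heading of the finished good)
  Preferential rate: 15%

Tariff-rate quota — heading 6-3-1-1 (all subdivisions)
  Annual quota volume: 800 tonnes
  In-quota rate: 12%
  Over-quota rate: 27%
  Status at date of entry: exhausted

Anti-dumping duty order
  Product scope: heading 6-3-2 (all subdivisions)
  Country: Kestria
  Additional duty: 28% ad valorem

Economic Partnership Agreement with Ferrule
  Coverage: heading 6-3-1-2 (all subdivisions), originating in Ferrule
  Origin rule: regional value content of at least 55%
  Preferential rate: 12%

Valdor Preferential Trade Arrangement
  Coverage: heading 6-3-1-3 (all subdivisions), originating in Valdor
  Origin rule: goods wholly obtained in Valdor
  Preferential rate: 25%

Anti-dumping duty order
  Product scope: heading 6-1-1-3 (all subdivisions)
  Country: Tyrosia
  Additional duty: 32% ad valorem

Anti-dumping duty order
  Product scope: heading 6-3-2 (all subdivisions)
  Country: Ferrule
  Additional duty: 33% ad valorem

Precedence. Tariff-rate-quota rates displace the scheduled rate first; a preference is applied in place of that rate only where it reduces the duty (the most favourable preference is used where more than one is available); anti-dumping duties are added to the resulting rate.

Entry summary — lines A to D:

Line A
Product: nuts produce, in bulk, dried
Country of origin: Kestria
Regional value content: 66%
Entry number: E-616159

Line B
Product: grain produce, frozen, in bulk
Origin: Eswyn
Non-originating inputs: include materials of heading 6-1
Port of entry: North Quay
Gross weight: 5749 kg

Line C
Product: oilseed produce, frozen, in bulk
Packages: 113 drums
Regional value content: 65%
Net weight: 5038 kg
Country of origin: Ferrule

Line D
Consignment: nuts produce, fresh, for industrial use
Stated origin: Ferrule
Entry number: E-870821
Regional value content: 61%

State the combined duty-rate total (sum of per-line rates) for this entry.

Line A: nuts → 6-2; dried → 6-2-2; in bulk → 6-2-2-1. Scheduled 11%. Kestria agreement on 6-1-2-1: 6-2-2-1 not covered. → 11%.
Line B: grain → 6-1; frozen → 6-1-3; in bulk → 6-1-3-1. Scheduled 9%. Eswyn agreement on 6-1-3: CTH not met. → 9%.
Line C: oilseed → 6-3; frozen → 6-3-2; in bulk → 6-3-2-2. Scheduled 30%. Ferrule agreement on 6-3-1-2: 6-3-2-2 not covered; anti-dumping (Ferrule, 6-3-2): +33%; total 30% + 33% = 63%. → 63%.
Line D: nuts → 6-2; fresh → 6-2-1; for industrial use → 6-2-1-1. Scheduled 30%. Ferrule agreement on 6-3-1-2: 6-2-1-1 not covered. → 30%.
Sum: 11% + 9% + 63% + 30% = 113%.

113%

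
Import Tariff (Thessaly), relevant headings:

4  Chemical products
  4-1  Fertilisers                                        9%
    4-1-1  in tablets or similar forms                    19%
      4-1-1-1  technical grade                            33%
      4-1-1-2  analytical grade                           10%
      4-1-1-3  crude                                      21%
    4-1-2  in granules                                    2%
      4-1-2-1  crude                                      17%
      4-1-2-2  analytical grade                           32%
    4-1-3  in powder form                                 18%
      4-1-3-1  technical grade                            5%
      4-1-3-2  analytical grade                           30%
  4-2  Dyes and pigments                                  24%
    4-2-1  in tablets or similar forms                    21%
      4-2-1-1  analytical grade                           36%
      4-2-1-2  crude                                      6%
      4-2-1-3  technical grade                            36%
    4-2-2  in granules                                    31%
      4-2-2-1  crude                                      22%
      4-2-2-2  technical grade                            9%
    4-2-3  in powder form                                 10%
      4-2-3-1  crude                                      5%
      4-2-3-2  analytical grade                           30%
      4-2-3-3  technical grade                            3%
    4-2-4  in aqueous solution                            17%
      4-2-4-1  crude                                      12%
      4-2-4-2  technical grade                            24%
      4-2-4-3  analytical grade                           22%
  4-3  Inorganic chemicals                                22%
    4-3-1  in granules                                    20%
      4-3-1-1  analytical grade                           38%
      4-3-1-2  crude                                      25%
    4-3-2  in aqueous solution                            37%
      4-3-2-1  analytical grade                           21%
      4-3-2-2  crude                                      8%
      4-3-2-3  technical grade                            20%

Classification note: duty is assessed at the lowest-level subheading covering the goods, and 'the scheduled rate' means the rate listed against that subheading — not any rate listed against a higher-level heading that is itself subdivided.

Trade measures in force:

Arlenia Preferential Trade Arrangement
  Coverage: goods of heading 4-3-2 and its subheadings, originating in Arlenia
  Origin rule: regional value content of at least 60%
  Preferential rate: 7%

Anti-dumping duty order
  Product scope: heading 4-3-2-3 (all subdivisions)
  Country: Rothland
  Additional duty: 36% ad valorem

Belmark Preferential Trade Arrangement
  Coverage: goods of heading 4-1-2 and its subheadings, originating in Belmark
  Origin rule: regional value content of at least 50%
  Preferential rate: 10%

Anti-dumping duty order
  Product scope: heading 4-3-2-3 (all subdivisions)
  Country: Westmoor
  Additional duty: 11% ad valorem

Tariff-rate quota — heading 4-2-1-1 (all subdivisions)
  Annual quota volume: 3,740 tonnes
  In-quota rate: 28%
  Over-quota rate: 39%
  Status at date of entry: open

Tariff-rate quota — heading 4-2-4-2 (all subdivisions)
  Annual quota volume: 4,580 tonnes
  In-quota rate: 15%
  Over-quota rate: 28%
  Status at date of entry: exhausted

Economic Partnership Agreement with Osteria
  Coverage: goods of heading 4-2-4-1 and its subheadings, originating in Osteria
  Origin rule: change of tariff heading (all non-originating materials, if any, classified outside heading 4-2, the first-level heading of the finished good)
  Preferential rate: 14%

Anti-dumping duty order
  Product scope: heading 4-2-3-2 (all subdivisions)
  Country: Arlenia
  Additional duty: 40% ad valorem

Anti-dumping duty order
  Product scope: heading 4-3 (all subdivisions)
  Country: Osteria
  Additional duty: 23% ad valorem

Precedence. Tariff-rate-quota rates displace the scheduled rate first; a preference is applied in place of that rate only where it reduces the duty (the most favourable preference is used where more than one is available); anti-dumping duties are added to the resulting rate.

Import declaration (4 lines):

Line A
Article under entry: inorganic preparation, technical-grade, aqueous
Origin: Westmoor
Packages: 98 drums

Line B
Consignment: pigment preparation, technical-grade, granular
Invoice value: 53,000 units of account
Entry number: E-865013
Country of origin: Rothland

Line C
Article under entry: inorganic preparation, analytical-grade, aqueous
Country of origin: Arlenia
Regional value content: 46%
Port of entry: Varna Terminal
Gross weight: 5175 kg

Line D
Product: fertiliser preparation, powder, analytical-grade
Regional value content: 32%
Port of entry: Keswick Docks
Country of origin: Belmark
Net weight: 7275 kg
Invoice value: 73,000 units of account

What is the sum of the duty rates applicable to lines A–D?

91%

Line A: inorganic → 4-3; aqueous → 4-3-2; technical-grade → 4-3-2-3. Scheduled 20%. anti-dumping (Westmoor, 4-3-2-3): +11%; total 20% + 11% = 31%. → 31%.
Line B: pigment → 4-2; granular → 4-2-2; technical-grade → 4-2-2-2. Scheduled 9%. No special measure applies. → 9%.
Line C: inorganic → 4-3; aqueous → 4-3-2; analytical-grade → 4-3-2-1. Scheduled 21%. Arlenia agreement on 4-3-2: RVC < 60%. → 21%.
Line D: fertiliser → 4-1; powder → 4-1-3; analytical-grade → 4-1-3-2. Scheduled 30%. Belmark agreement on 4-1-2: 4-1-3-2 not covered. → 30%.
Sum: 31% + 9% + 21% + 30% = 91%.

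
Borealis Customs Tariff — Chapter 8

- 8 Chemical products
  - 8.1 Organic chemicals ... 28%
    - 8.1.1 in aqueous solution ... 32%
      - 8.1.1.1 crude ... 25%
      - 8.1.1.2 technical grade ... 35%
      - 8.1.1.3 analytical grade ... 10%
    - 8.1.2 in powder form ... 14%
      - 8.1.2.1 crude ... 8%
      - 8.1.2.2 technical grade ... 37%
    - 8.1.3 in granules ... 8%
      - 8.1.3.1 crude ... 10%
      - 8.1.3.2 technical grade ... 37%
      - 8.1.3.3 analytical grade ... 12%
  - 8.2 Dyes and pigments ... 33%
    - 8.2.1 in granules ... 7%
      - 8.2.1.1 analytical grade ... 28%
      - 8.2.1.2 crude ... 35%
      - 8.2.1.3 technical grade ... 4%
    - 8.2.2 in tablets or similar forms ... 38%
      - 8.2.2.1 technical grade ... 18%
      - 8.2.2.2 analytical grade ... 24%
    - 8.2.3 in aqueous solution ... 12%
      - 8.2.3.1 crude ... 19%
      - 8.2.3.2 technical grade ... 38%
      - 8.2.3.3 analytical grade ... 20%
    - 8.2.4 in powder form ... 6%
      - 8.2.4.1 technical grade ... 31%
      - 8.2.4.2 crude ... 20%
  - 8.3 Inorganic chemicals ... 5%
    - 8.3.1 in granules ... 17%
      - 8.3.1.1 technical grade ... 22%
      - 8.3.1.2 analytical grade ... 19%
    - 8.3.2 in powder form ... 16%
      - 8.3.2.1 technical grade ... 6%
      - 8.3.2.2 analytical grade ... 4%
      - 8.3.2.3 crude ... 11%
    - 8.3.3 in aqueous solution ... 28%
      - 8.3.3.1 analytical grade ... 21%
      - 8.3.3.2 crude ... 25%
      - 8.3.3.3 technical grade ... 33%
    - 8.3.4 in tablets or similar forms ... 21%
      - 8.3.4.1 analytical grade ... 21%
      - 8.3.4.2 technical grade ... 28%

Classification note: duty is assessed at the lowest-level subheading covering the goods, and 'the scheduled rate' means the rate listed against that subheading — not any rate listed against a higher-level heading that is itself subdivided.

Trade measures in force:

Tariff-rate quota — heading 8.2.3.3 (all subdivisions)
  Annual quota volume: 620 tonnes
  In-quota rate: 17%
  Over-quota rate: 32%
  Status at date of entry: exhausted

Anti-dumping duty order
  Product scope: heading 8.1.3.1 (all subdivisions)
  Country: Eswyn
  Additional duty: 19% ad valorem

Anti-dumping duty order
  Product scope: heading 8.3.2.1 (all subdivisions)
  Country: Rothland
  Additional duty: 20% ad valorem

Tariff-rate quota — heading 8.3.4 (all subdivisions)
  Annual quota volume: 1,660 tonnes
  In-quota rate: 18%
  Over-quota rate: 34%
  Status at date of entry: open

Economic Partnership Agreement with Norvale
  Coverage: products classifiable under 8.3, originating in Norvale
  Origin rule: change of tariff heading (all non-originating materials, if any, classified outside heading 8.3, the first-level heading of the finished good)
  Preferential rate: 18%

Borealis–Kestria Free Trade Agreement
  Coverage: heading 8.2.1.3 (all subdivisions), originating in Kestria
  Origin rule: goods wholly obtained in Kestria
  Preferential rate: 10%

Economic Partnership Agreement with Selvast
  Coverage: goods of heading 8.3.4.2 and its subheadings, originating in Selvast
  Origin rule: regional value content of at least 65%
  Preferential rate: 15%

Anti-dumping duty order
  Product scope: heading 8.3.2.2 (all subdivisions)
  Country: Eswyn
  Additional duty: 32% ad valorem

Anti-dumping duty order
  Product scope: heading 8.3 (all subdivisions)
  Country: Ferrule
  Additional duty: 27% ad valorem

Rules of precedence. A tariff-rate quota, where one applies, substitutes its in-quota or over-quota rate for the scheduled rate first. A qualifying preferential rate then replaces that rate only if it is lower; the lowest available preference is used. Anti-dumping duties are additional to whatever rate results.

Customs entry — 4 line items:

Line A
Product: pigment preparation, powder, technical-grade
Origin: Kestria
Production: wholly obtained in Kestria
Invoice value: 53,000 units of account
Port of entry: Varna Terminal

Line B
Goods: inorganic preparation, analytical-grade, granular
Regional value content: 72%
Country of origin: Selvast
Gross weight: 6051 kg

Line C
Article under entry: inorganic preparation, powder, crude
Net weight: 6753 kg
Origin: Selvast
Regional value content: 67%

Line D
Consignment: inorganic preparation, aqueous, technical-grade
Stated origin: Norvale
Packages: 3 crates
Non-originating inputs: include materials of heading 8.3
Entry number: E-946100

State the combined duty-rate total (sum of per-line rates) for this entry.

94%

Line A: pigment → 8.2; powder → 8.2.4; technical-grade → 8.2.4.1. Scheduled 31%. Kestria agreement on 8.2.1.3: 8.2.4.1 not covered. → 31%.
Line B: inorganic → 8.3; granular → 8.3.1; analytical-grade → 8.3.1.2. Scheduled 19%. Selvast agreement on 8.3.4.2: 8.3.1.2 not covered. → 19%.
Line C: inorganic → 8.3; powder → 8.3.2; crude → 8.3.2.3. Scheduled 11%. Selvast agreement on 8.3.4.2: 8.3.2.3 not covered. → 11%.
Line D: inorganic → 8.3; aqueous → 8.3.3; technical-grade → 8.3.3.3. Scheduled 33%. Norvale agreement on 8.3: CTH not met. → 33%.
Sum: 31% + 19% + 11% + 33% = 94%.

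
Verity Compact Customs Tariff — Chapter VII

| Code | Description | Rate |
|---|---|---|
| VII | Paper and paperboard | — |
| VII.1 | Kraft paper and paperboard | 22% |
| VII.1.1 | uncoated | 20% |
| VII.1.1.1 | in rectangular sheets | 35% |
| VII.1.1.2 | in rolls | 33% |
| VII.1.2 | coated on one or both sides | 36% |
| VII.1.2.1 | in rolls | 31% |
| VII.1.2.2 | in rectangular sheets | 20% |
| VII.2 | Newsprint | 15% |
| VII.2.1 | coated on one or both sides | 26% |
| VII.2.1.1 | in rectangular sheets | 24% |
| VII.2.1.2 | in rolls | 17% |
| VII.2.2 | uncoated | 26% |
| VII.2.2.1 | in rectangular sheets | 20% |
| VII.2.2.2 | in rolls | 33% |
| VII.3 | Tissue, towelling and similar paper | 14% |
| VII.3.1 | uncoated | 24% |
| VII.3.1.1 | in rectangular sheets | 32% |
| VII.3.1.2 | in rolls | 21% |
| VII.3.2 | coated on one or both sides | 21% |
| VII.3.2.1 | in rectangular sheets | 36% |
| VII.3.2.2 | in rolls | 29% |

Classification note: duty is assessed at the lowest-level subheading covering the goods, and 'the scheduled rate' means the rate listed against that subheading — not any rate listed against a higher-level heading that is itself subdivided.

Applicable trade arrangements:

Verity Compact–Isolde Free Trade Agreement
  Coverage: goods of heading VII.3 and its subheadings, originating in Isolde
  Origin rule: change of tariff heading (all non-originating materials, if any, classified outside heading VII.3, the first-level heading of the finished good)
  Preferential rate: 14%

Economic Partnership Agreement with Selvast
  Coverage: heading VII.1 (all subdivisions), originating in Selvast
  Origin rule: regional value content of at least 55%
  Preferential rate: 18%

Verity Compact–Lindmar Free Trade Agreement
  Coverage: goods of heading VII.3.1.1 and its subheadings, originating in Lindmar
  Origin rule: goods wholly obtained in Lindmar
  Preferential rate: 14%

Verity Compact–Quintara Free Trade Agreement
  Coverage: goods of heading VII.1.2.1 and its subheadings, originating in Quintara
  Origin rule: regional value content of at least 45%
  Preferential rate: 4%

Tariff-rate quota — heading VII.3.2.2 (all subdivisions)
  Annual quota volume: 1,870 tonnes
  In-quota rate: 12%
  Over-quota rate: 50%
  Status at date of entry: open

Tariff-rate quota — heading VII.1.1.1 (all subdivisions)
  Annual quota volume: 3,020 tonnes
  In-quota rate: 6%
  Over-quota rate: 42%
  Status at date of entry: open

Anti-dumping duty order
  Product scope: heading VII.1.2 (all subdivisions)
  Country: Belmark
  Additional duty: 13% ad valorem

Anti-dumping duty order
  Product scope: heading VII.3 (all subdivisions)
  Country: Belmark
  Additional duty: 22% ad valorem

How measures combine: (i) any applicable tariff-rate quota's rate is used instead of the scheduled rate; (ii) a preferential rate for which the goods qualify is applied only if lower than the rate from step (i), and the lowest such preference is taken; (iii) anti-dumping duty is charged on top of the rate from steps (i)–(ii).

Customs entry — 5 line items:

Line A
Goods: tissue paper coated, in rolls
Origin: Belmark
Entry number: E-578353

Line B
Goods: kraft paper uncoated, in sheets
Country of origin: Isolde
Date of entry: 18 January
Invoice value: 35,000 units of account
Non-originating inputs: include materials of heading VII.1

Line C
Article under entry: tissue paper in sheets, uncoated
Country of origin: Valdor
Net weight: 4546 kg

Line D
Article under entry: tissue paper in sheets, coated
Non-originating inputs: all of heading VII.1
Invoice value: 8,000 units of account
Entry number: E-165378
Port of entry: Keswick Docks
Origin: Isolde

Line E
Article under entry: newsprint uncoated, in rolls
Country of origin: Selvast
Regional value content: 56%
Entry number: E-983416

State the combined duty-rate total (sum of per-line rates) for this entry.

119%

Line A: tissue paper → VII.3; coated → VII.3.2; in rolls → VII.3.2.2. Scheduled 29%. quota on VII.3.2.2 open → in-quota 12%; anti-dumping (Belmark, VII.3): +22%; total 12% + 22% = 34%. → 34%.
Line B: kraft paper → VII.1; uncoated → VII.1.1; in sheets → VII.1.1.1. Scheduled 35%. quota on VII.1.1.1 open → in-quota 6%; Isolde agreement on VII.3: VII.1.1.1 not covered. → 6%.
Line C: tissue paper → VII.3; uncoated → VII.3.1; in sheets → VII.3.1.1. Scheduled 32%. No special measure applies. → 32%.
Line D: tissue paper → VII.3; coated → VII.3.2; in sheets → VII.3.2.1. Scheduled 36%. Isolde agreement on VII.3: CTH met → 14% available; preferential 14%. → 14%.
Line E: newsprint → VII.2; uncoated → VII.2.2; in rolls → VII.2.2.2. Scheduled 33%. Selvast agreement on VII.1: VII.2.2.2 not covered. → 33%.
Sum: 34% + 6% + 32% + 14% + 33% = 119%.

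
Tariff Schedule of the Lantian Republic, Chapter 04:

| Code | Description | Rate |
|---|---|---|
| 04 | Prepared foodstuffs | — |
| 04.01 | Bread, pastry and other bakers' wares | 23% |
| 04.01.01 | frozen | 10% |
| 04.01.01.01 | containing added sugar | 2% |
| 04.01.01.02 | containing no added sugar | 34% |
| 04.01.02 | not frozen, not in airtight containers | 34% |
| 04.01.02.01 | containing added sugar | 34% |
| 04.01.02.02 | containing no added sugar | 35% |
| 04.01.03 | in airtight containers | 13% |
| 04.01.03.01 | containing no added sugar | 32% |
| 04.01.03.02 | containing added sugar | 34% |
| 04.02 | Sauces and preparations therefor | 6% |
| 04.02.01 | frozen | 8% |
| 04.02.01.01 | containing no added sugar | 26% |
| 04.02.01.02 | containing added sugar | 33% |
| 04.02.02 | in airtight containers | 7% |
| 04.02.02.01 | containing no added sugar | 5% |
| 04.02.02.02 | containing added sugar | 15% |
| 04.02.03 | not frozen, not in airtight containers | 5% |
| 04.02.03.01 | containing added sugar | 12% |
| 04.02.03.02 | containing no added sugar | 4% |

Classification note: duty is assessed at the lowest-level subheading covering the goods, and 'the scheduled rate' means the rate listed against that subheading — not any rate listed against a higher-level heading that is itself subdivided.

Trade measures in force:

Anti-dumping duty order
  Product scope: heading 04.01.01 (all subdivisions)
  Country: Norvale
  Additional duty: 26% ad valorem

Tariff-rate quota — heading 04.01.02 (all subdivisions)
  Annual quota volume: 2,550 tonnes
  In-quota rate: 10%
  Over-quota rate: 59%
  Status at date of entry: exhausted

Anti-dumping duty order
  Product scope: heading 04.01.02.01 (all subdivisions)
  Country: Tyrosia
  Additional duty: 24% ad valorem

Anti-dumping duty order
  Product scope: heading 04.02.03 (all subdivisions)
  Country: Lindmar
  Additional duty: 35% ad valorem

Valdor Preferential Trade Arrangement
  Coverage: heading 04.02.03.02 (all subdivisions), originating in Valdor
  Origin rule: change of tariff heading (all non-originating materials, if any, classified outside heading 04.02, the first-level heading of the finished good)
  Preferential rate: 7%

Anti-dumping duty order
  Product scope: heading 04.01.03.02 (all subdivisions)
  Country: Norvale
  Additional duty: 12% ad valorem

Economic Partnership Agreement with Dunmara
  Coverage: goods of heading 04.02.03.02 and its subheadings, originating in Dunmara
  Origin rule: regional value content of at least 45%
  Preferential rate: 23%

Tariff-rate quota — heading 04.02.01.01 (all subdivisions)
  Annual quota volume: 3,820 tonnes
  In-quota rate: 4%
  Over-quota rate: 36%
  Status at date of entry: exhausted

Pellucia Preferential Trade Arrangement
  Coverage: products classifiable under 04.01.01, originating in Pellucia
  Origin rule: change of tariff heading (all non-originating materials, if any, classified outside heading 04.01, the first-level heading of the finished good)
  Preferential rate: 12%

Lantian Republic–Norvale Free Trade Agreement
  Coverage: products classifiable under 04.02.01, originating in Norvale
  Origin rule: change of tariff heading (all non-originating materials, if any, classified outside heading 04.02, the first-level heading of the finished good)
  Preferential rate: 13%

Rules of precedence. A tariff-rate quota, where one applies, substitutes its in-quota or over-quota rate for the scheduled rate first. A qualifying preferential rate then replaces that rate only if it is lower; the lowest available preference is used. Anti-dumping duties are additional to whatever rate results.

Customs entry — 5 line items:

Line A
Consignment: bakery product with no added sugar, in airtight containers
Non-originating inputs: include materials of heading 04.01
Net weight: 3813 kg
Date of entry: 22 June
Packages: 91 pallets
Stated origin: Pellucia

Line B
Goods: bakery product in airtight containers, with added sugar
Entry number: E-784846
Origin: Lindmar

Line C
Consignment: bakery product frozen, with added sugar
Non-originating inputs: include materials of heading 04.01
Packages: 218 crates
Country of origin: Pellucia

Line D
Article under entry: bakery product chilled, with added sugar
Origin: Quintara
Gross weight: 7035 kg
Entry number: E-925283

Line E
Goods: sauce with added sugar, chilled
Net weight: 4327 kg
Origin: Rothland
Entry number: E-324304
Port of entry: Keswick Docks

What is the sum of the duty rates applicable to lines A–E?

Line A: bakery product → 04.01; in airtight containers → 04.01.03; with no added sugar → 04.01.03.01. Scheduled 32%. Pellucia agreement on 04.01.01: 04.01.03.01 not covered. → 32%.
Line B: bakery product → 04.01; in airtight containers → 04.01.03; with added sugar → 04.01.03.02. Scheduled 34%. No special measure applies. → 34%.
Line C: bakery product → 04.01; frozen → 04.01.01; with added sugar → 04.01.01.01. Scheduled 2%. Pellucia agreement on 04.01.01: CTH not met. → 2%.
Line D: bakery product → 04.01; chilled → 04.01.02; with added sugar → 04.01.02.01. Scheduled 34%. quota on 04.01.02 exhausted → over-quota 59%. → 59%.
Line E: sauce → 04.02; chilled → 04.02.03; with added sugar → 04.02.03.01. Scheduled 12%. No special measure applies. → 12%.
Sum: 32% + 34% + 2% + 59% + 12% = 139%.

139%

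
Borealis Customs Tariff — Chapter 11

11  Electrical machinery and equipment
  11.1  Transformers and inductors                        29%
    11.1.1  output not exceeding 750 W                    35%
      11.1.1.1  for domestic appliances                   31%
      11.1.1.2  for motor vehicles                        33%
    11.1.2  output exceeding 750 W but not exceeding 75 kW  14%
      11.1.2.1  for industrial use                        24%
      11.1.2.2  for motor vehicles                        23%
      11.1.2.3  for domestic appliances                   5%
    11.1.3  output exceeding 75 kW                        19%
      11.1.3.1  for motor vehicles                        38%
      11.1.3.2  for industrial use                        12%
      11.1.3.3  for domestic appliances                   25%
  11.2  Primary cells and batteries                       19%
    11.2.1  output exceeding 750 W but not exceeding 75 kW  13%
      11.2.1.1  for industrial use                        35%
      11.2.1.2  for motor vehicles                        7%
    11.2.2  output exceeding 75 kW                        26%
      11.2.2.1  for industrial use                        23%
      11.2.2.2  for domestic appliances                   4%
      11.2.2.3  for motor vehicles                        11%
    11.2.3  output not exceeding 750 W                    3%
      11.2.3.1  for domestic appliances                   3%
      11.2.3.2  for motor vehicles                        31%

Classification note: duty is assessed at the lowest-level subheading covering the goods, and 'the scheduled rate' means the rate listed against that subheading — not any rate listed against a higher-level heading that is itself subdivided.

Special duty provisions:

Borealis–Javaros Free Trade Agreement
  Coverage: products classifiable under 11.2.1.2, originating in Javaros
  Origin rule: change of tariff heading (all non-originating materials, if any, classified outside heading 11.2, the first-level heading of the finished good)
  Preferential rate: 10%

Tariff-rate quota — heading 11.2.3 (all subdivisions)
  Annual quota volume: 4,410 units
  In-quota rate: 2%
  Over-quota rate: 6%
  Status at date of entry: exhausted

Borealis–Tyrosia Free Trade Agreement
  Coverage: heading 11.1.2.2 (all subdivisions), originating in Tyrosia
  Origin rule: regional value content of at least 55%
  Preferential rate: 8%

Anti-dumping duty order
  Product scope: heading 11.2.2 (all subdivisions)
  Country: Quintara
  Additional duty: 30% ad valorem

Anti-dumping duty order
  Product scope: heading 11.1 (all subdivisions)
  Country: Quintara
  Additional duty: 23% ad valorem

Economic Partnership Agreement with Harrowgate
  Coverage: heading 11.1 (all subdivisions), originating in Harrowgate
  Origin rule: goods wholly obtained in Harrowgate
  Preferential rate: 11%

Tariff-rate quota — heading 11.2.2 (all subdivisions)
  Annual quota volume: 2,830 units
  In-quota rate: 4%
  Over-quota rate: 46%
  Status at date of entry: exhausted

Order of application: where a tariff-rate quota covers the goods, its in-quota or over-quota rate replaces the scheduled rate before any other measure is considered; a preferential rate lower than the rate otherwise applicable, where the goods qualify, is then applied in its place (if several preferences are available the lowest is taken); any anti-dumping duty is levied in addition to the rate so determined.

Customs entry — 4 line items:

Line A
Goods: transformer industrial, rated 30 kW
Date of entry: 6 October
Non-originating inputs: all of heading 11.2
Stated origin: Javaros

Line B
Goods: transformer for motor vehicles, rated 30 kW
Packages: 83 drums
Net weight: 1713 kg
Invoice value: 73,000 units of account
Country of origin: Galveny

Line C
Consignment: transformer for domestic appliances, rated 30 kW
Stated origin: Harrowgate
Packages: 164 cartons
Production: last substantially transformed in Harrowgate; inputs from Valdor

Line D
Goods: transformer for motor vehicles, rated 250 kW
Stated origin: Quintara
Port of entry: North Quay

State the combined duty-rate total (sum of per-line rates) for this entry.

113%

Line A: transformer → 11.1; rated 30 kW → 11.1.2; industrial → 11.1.2.1. Scheduled 24%. Javaros agreement on 11.2.1.2: 11.1.2.1 not covered. → 24%.
Line B: transformer → 11.1; rated 30 kW → 11.1.2; for motor vehicles → 11.1.2.2. Scheduled 23%. No special measure applies. → 23%.
Line C: transformer → 11.1; rated 30 kW → 11.1.2; for domestic appliances → 11.1.2.3. Scheduled 5%. Harrowgate agreement on 11.1: not wholly obtained. → 5%.
Line D: transformer → 11.1; rated 250 kW → 11.1.3; for motor vehicles → 11.1.3.1. Scheduled 38%. anti-dumping (Quintara, 11.1): +23%; total 38% + 23% = 61%. → 61%.
Sum: 24% + 23% + 5% + 61% = 113%.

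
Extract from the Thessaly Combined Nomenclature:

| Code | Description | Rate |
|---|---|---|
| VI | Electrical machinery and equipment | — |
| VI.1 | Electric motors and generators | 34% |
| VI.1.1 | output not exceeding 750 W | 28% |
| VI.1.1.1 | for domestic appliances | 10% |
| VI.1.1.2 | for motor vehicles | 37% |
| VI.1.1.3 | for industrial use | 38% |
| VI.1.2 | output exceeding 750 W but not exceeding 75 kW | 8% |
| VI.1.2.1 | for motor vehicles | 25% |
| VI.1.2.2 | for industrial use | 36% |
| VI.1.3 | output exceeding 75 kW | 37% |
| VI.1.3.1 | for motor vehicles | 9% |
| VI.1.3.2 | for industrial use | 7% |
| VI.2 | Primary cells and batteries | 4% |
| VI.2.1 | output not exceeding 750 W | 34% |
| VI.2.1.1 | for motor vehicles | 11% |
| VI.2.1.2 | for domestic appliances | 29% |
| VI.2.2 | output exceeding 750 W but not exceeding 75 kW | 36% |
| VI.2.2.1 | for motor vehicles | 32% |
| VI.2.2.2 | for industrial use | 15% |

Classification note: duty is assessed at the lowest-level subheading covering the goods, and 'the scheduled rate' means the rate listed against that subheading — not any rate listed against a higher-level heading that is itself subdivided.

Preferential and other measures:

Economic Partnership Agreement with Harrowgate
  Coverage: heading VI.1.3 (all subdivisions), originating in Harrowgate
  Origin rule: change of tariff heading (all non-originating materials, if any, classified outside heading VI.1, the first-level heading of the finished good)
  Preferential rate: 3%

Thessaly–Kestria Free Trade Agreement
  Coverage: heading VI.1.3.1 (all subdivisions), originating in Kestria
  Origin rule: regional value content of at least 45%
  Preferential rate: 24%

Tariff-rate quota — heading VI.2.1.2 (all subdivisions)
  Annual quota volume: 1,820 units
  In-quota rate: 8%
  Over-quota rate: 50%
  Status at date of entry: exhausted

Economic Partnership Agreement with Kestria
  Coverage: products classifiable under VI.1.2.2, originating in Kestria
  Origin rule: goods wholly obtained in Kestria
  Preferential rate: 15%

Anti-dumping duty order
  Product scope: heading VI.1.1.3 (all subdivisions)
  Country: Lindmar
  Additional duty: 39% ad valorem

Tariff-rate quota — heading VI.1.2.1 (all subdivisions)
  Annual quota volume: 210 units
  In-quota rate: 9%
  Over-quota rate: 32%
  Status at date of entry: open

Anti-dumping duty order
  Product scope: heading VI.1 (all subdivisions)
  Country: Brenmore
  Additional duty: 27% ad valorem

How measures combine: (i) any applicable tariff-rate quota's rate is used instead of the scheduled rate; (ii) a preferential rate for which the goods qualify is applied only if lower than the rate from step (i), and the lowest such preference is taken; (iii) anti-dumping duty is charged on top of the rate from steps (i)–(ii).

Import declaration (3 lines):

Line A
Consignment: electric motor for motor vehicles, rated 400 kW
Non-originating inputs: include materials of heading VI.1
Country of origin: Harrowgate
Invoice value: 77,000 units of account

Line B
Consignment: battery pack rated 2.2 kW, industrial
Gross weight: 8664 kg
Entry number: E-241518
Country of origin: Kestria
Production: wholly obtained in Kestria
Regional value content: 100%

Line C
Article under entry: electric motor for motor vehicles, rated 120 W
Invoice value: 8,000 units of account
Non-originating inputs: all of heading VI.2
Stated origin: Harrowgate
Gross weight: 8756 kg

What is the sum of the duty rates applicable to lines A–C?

61%

Line A: electric motor → VI.1; rated 400 kW → VI.1.3; for motor vehicles → VI.1.3.1. Scheduled 9%. Harrowgate agreement on VI.1.3: CTH not met. → 9%.
Line B: battery pack → VI.2; rated 2.2 kW → VI.2.2; industrial → VI.2.2.2. Scheduled 15%. Kestria agreement on VI.1.3.1: VI.2.2.2 not covered; Kestria agreement on VI.1.2.2: VI.2.2.2 not covered. → 15%.
Line C: electric motor → VI.1; rated 120 W → VI.1.1; for motor vehicles → VI.1.1.2. Scheduled 37%. Harrowgate agreement on VI.1.3: VI.1.1.2 not covered. → 37%.
Sum: 9% + 15% + 37% = 61%.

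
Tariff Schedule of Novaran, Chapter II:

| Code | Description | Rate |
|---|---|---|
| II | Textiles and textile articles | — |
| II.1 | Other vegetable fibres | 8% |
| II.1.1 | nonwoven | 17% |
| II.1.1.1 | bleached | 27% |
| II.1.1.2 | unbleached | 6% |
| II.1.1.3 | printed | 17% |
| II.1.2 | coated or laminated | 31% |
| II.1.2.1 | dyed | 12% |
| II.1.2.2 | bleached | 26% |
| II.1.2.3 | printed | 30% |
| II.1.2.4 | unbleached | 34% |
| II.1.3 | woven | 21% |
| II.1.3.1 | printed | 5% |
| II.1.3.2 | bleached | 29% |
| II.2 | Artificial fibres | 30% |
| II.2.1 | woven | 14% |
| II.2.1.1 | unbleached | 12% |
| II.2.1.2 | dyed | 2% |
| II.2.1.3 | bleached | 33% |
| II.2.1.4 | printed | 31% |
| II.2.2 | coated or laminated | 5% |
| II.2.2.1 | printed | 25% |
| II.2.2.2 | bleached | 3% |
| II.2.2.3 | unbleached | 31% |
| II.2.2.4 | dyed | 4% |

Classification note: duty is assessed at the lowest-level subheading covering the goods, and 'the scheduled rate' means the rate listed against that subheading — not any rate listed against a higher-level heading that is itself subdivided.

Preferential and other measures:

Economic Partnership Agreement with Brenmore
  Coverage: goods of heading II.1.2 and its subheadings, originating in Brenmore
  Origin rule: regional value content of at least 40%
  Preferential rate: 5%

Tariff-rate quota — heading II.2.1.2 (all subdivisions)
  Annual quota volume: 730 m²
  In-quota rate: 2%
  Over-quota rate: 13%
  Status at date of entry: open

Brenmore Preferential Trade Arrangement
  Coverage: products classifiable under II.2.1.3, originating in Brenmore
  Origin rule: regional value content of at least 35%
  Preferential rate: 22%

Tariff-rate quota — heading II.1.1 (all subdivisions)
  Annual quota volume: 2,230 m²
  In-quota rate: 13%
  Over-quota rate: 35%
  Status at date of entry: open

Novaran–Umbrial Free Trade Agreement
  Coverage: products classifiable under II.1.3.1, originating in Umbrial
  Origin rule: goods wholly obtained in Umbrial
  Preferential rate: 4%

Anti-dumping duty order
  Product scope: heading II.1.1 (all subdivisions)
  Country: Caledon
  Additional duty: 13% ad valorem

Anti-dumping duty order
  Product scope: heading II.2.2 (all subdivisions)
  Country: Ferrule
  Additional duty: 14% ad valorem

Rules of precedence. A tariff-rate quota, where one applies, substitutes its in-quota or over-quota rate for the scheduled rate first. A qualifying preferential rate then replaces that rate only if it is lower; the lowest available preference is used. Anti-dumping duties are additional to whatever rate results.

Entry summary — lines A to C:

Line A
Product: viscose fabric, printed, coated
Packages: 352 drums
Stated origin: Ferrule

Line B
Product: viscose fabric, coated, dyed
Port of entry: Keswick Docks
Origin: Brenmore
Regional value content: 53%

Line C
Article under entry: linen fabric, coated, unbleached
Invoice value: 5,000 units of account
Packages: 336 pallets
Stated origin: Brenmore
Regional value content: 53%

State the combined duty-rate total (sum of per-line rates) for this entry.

48%

Line A: viscose → II.2; coated → II.2.2; printed → II.2.2.1. Scheduled 25%. anti-dumping (Ferrule, II.2.2): +14%; total 25% + 14% = 39%. → 39%.
Line B: viscose → II.2; coated → II.2.2; dyed → II.2.2.4. Scheduled 4%. Brenmore agreement on II.1.2: II.2.2.4 not covered; Brenmore agreement on II.2.1.3: II.2.2.4 not covered. → 4%.
Line C: linen → II.1; coated → II.1.2; unbleached → II.1.2.4. Scheduled 34%. Brenmore agreement on II.1.2: RVC ≥ 40% → 5% available; Brenmore agreement on II.2.1.3: II.1.2.4 not covered; preferential 5%. → 5%.
Sum: 39% + 4% + 5% = 48%.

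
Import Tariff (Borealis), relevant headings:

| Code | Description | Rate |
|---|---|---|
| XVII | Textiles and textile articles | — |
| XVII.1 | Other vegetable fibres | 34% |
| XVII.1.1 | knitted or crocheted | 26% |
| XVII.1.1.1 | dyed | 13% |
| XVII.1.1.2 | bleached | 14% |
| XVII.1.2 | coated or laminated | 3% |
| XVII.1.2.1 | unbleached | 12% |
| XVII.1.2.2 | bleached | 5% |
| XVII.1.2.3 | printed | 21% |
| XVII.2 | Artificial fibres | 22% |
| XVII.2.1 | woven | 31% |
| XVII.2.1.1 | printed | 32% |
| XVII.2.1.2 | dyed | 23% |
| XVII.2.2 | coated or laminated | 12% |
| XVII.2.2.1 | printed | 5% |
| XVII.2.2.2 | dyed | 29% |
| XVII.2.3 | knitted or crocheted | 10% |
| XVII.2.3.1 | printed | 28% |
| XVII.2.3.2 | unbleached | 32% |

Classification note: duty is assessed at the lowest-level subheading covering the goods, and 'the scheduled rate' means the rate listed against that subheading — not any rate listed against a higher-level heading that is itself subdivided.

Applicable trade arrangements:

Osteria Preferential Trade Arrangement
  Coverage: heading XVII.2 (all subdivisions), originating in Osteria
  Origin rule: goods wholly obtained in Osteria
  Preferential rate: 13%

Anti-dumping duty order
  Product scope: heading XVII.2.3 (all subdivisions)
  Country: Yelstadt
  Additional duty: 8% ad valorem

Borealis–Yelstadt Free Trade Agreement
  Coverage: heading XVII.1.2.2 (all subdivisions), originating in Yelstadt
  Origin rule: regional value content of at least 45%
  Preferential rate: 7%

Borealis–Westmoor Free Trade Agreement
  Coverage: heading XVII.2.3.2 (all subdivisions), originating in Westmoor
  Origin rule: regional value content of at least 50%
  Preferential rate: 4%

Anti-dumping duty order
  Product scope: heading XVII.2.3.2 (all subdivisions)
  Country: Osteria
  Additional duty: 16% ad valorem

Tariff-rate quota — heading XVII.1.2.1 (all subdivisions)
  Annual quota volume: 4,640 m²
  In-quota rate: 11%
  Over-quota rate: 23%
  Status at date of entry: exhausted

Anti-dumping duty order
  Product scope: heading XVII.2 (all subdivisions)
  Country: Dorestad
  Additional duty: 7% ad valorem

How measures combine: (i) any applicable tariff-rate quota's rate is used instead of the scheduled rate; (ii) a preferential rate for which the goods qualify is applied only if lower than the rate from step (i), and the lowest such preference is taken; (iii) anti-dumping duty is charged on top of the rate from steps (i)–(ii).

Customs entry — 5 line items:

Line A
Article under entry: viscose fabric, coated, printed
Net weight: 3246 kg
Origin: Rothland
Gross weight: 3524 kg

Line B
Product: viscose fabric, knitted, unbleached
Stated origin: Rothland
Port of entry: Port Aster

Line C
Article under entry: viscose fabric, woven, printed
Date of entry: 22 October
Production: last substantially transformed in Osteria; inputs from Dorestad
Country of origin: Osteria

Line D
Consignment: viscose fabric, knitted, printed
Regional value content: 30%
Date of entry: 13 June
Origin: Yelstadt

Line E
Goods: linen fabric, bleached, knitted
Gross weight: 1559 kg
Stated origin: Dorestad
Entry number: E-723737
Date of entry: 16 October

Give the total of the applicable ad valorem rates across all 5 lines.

Line A: viscose → XVII.2; coated → XVII.2.2; printed → XVII.2.2.1. Scheduled 5%. No special measure applies. → 5%.
Line B: viscose → XVII.2; knitted → XVII.2.3; unbleached → XVII.2.3.2. Scheduled 32%. No special measure applies. → 32%.
Line C: viscose → XVII.2; woven → XVII.2.1; printed → XVII.2.1.1. Scheduled 32%. Osteria agreement on XVII.2: not wholly obtained. → 32%.
Line D: viscose → XVII.2; knitted → XVII.2.3; printed → XVII.2.3.1. Scheduled 28%. Yelstadt agreement on XVII.1.2.2: XVII.2.3.1 not covered; anti-dumping (Yelstadt, XVII.2.3): +8%; total 28% + 8% = 36%. → 36%.
Line E: linen → XVII.1; knitted → XVII.1.1; bleached → XVII.1.1.2. Scheduled 14%. No special measure applies. → 14%.
Sum: 5% + 32% + 32% + 36% + 14% = 119%.

119%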